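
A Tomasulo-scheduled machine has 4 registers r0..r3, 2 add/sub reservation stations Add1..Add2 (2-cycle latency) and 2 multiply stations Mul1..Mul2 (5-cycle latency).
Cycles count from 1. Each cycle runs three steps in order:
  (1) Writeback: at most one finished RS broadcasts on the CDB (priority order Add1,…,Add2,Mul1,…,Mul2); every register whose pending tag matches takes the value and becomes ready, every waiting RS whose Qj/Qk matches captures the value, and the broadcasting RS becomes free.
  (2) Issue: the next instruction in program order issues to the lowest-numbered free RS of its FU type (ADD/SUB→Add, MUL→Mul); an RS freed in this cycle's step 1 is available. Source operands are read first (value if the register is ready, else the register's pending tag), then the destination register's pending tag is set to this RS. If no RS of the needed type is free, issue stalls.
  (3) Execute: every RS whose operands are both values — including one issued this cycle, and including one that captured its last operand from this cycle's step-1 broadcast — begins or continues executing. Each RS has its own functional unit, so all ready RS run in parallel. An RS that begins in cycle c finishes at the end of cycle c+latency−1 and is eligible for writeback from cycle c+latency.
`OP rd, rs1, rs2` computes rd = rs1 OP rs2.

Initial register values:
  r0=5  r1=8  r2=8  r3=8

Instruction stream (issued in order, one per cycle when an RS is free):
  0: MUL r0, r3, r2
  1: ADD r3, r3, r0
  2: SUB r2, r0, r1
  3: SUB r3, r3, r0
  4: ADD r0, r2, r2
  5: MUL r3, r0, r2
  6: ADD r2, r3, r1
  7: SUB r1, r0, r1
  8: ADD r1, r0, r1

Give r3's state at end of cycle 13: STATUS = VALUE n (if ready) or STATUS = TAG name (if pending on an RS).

cycle 1: issue MUL r0<-Mul1 // r0:Mul1,r1:8,r2:8,r3:8
cycle 2: issue ADD r3<-Add1 // r0:Mul1,r1:8,r2:8,r3:Add1
cycle 3: issue SUB r2<-Add2 // r0:Mul1,r1:8,r2:Add2,r3:Add1
cycle 4: stall // r0:Mul1,r1:8,r2:Add2,r3:Add1
cycle 5: stall // r0:Mul1,r1:8,r2:Add2,r3:Add1
cycle 6: CDB Mul1=64; stall // r0:64,r1:8,r2:Add2,r3:Add1
cycle 7: stall // r0:64,r1:8,r2:Add2,r3:Add1
cycle 8: CDB Add1=72; issue SUB r3<-Add1 // r0:64,r1:8,r2:Add2,r3:Add1
cycle 9: CDB Add2=56; issue ADD r0<-Add2 // r0:Add2,r1:8,r2:56,r3:Add1
cycle 10: CDB Add1=8; issue MUL r3<-Mul1 // r0:Add2,r1:8,r2:56,r3:Mul1
cycle 11: CDB Add2=112; issue ADD r2<-Add1 // r0:112,r1:8,r2:Add1,r3:Mul1
cycle 12: issue SUB r1<-Add2 // r0:112,r1:Add2,r2:Add1,r3:Mul1
cycle 13: stall // r0:112,r1:Add2,r2:Add1,r3:Mul1

STATUS = TAG Mul1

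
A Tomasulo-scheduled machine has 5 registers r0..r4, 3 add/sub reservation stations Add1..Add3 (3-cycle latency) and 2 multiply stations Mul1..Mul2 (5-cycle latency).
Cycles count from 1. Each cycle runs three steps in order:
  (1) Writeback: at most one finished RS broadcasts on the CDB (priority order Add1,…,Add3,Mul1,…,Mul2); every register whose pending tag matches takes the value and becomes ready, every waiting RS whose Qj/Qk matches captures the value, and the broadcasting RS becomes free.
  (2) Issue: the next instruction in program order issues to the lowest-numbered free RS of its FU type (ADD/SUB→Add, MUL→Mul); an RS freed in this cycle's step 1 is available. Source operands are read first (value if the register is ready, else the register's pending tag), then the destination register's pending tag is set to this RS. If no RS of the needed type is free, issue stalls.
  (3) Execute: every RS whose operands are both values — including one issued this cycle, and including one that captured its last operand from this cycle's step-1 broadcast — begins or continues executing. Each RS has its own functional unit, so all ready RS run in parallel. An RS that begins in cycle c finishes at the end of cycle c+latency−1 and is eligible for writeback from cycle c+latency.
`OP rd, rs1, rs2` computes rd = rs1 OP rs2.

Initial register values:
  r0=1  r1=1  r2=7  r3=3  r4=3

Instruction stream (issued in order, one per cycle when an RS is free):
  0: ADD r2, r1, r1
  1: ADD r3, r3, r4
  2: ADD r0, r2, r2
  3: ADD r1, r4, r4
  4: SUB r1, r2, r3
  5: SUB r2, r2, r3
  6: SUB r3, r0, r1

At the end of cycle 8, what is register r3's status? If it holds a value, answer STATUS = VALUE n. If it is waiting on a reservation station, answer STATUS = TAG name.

  c1: issue ADD r2<-Add1  regs: r0:1,r1:1,r2:Add1,r3:3,r4:3
  c2: issue ADD r3<-Add2  regs: r0:1,r1:1,r2:Add1,r3:Add2,r4:3
  c3: issue ADD r0<-Add3  regs: r0:Add3,r1:1,r2:Add1,r3:Add2,r4:3
  c4: CDB Add1=2; issue ADD r1<-Add1  regs: r0:Add3,r1:Add1,r2:2,r3:Add2,r4:3
  c5: CDB Add2=6; issue SUB r1<-Add2  regs: r0:Add3,r1:Add2,r2:2,r3:6,r4:3
  c6: stall  regs: r0:Add3,r1:Add2,r2:2,r3:6,r4:3
  c7: CDB Add1=6; issue SUB r2<-Add1  regs: r0:Add3,r1:Add2,r2:Add1,r3:6,r4:3
  c8: CDB Add2=-4; issue SUB r3<-Add2  regs: r0:Add3,r1:-4,r2:Add1,r3:Add2,r4:3

STATUS = TAG Add2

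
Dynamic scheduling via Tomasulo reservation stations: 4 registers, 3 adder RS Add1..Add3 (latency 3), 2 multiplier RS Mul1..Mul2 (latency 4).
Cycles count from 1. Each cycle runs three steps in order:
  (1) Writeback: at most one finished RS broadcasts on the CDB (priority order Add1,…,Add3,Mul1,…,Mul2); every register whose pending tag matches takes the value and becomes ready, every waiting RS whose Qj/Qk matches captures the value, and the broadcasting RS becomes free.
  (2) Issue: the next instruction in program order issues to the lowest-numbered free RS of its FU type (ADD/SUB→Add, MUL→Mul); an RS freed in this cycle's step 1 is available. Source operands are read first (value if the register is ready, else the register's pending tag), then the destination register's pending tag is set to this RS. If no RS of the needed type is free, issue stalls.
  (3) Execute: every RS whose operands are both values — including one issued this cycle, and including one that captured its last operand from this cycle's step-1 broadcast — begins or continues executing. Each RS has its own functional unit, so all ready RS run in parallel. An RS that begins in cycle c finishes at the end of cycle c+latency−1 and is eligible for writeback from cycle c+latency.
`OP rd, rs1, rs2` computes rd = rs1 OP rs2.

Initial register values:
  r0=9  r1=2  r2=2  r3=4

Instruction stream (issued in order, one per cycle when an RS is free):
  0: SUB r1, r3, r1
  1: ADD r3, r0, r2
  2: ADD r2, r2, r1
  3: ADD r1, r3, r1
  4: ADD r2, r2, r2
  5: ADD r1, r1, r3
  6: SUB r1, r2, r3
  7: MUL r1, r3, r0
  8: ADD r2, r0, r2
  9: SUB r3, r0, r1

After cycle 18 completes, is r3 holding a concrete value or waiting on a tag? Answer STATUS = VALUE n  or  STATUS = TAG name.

STATUS = VALUE -90

cycle 1: issue SUB r1<-Add1 // r0:9,r1:Add1,r2:2,r3:4
cycle 2: issue ADD r3<-Add2 // r0:9,r1:Add1,r2:2,r3:Add2
cycle 3: issue ADD r2<-Add3 // r0:9,r1:Add1,r2:Add3,r3:Add2
cycle 4: CDB Add1=2; issue ADD r1<-Add1 // r0:9,r1:Add1,r2:Add3,r3:Add2
cycle 5: CDB Add2=11; issue ADD r2<-Add2 // r0:9,r1:Add1,r2:Add2,r3:11
cycle 6: stall // r0:9,r1:Add1,r2:Add2,r3:11
cycle 7: CDB Add3=4; issue ADD r1<-Add3 // r0:9,r1:Add3,r2:Add2,r3:11
cycle 8: CDB Add1=13; issue SUB r1<-Add1 // r0:9,r1:Add1,r2:Add2,r3:11
cycle 9: issue MUL r1<-Mul1 // r0:9,r1:Mul1,r2:Add2,r3:11
cycle 10: CDB Add2=8; issue ADD r2<-Add2 // r0:9,r1:Mul1,r2:Add2,r3:11
cycle 11: CDB Add3=24; issue SUB r3<-Add3 // r0:9,r1:Mul1,r2:Add2,r3:Add3
cycle 12: - // r0:9,r1:Mul1,r2:Add2,r3:Add3
cycle 13: CDB Add1=-3 // r0:9,r1:Mul1,r2:Add2,r3:Add3
cycle 14: CDB Add2=17 // r0:9,r1:Mul1,r2:17,r3:Add3
cycle 15: CDB Mul1=99 // r0:9,r1:99,r2:17,r3:Add3
cycle 16: - // r0:9,r1:99,r2:17,r3:Add3
cycle 17: - // r0:9,r1:99,r2:17,r3:Add3
cycle 18: CDB Add3=-90 // r0:9,r1:99,r2:17,r3:-90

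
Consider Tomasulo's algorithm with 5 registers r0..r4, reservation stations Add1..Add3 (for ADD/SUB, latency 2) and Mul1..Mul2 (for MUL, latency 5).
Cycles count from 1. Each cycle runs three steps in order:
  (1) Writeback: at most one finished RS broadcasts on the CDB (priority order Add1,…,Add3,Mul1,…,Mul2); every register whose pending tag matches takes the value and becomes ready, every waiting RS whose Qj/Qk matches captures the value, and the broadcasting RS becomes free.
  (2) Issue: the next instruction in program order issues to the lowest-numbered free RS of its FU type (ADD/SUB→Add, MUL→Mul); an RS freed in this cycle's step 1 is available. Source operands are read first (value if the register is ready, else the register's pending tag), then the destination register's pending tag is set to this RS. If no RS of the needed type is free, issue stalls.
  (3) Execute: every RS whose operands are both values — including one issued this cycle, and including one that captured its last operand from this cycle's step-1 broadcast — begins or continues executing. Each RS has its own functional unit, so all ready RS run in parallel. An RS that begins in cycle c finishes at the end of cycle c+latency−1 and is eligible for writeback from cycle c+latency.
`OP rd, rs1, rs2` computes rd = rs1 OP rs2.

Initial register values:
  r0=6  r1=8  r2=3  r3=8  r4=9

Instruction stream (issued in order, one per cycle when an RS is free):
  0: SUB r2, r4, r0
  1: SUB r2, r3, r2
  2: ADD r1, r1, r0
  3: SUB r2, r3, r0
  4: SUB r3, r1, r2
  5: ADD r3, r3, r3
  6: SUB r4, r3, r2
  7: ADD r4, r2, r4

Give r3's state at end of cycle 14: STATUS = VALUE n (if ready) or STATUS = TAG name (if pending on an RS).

c1: issue SUB r2<-Add1 | r0:6,r1:8,r2:Add1,r3:8,r4:9
c2: issue SUB r2<-Add2 | r0:6,r1:8,r2:Add2,r3:8,r4:9
c3: CDB Add1=3; issue ADD r1<-Add1 | r0:6,r1:Add1,r2:Add2,r3:8,r4:9
c4: issue SUB r2<-Add3 | r0:6,r1:Add1,r2:Add3,r3:8,r4:9
c5: CDB Add1=14; issue SUB r3<-Add1 | r0:6,r1:14,r2:Add3,r3:Add1,r4:9
c6: CDB Add2=5; issue ADD r3<-Add2 | r0:6,r1:14,r2:Add3,r3:Add2,r4:9
c7: CDB Add3=2; issue SUB r4<-Add3 | r0:6,r1:14,r2:2,r3:Add2,r4:Add3
c8: stall | r0:6,r1:14,r2:2,r3:Add2,r4:Add3
c9: CDB Add1=12; issue ADD r4<-Add1 | r0:6,r1:14,r2:2,r3:Add2,r4:Add1
c10: - | r0:6,r1:14,r2:2,r3:Add2,r4:Add1
c11: CDB Add2=24 | r0:6,r1:14,r2:2,r3:24,r4:Add1
c12: - | r0:6,r1:14,r2:2,r3:24,r4:Add1
c13: CDB Add3=22 | r0:6,r1:14,r2:2,r3:24,r4:Add1
c14: - | r0:6,r1:14,r2:2,r3:24,r4:Add1

STATUS = VALUE 24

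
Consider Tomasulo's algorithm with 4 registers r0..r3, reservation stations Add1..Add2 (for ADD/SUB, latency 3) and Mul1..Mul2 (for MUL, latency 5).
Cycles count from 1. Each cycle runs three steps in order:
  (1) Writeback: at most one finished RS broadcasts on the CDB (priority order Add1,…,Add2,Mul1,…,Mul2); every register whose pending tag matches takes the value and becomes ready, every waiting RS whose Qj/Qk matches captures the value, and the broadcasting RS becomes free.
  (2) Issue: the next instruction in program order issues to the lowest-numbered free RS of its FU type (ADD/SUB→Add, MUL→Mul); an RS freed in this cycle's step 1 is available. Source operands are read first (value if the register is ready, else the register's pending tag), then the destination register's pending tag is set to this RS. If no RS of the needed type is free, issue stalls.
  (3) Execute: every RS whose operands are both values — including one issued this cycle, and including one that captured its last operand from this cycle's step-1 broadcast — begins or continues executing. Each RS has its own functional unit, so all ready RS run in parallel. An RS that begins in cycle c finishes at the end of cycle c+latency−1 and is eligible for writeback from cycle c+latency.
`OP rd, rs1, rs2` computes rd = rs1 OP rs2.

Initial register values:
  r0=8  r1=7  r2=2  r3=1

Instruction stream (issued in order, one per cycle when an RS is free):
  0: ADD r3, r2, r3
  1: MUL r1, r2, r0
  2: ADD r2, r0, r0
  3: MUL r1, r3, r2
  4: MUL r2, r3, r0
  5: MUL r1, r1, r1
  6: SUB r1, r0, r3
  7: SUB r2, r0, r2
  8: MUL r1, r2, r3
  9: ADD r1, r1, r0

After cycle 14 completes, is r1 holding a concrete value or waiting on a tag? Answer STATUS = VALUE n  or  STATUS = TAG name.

STATUS = TAG Mul1

  c1: issue ADD r3<-Add1  regs: r0:8,r1:7,r2:2,r3:Add1
  c2: issue MUL r1<-Mul1  regs: r0:8,r1:Mul1,r2:2,r3:Add1
  c3: issue ADD r2<-Add2  regs: r0:8,r1:Mul1,r2:Add2,r3:Add1
  c4: CDB Add1=3; issue MUL r1<-Mul2  regs: r0:8,r1:Mul2,r2:Add2,r3:3
  c5: stall  regs: r0:8,r1:Mul2,r2:Add2,r3:3
  c6: CDB Add2=16; stall  regs: r0:8,r1:Mul2,r2:16,r3:3
  c7: CDB Mul1=16; issue MUL r2<-Mul1  regs: r0:8,r1:Mul2,r2:Mul1,r3:3
  c8: stall  regs: r0:8,r1:Mul2,r2:Mul1,r3:3
  c9: stall  regs: r0:8,r1:Mul2,r2:Mul1,r3:3
  c10: stall  regs: r0:8,r1:Mul2,r2:Mul1,r3:3
  c11: CDB Mul2=48; issue MUL r1<-Mul2  regs: r0:8,r1:Mul2,r2:Mul1,r3:3
  c12: CDB Mul1=24; issue SUB r1<-Add1  regs: r0:8,r1:Add1,r2:24,r3:3
  c13: issue SUB r2<-Add2  regs: r0:8,r1:Add1,r2:Add2,r3:3
  c14: issue MUL r1<-Mul1  regs: r0:8,r1:Mul1,r2:Add2,r3:3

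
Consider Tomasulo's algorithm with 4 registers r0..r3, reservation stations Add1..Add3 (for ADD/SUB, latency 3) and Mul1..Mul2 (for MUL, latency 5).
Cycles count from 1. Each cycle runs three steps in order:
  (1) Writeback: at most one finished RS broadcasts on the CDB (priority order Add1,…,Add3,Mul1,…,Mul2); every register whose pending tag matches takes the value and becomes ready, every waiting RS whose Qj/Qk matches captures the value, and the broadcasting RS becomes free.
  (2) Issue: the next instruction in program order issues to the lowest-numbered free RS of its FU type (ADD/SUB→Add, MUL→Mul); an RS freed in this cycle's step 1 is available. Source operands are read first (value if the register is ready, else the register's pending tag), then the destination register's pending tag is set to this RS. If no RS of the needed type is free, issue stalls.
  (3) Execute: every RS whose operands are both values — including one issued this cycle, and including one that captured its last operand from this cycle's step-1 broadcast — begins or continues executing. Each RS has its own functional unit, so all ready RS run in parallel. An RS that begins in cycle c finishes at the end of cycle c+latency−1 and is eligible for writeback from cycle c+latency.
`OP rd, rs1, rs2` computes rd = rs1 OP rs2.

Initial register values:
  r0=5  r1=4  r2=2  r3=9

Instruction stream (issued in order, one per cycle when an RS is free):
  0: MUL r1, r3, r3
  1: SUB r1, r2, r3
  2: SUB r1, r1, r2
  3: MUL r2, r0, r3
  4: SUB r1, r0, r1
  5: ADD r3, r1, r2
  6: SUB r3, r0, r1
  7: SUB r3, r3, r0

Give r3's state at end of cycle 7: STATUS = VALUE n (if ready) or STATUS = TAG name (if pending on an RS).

c1: issue MUL r1<-Mul1 | r0:5,r1:Mul1,r2:2,r3:9
c2: issue SUB r1<-Add1 | r0:5,r1:Add1,r2:2,r3:9
c3: issue SUB r1<-Add2 | r0:5,r1:Add2,r2:2,r3:9
c4: issue MUL r2<-Mul2 | r0:5,r1:Add2,r2:Mul2,r3:9
c5: CDB Add1=-7; issue SUB r1<-Add1 | r0:5,r1:Add1,r2:Mul2,r3:9
c6: CDB Mul1=81; issue ADD r3<-Add3 | r0:5,r1:Add1,r2:Mul2,r3:Add3
c7: stall | r0:5,r1:Add1,r2:Mul2,r3:Add3

STATUS = TAG Add3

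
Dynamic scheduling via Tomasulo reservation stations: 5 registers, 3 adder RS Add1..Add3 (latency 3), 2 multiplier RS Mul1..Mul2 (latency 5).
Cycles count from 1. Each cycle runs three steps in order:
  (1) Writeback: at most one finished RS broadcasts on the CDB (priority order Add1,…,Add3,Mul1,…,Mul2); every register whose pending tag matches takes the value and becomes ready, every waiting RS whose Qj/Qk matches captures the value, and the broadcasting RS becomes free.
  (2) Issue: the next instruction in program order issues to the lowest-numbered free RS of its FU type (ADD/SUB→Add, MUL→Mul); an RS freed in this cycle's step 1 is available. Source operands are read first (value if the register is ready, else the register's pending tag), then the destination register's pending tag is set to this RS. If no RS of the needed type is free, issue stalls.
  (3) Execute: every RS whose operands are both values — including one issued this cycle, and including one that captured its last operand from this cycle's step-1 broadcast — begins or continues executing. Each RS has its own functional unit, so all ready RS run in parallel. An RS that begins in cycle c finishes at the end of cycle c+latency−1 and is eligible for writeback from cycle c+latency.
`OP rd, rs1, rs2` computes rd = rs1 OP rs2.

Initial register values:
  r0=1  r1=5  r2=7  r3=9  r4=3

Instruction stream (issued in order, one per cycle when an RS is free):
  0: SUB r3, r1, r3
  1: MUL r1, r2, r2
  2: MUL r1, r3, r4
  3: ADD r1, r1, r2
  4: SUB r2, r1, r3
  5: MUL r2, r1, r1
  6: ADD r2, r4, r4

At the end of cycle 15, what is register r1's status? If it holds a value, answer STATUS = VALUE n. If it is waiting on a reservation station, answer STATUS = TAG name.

STATUS = VALUE -5

cycle 1: issue SUB r3<-Add1 // r0:1,r1:5,r2:7,r3:Add1,r4:3
cycle 2: issue MUL r1<-Mul1 // r0:1,r1:Mul1,r2:7,r3:Add1,r4:3
cycle 3: issue MUL r1<-Mul2 // r0:1,r1:Mul2,r2:7,r3:Add1,r4:3
cycle 4: CDB Add1=-4; issue ADD r1<-Add1 // r0:1,r1:Add1,r2:7,r3:-4,r4:3
cycle 5: issue SUB r2<-Add2 // r0:1,r1:Add1,r2:Add2,r3:-4,r4:3
cycle 6: stall // r0:1,r1:Add1,r2:Add2,r3:-4,r4:3
cycle 7: CDB Mul1=49; issue MUL r2<-Mul1 // r0:1,r1:Add1,r2:Mul1,r3:-4,r4:3
cycle 8: issue ADD r2<-Add3 // r0:1,r1:Add1,r2:Add3,r3:-4,r4:3
cycle 9: CDB Mul2=-12 // r0:1,r1:Add1,r2:Add3,r3:-4,r4:3
cycle 10: - // r0:1,r1:Add1,r2:Add3,r3:-4,r4:3
cycle 11: CDB Add3=6 // r0:1,r1:Add1,r2:6,r3:-4,r4:3
cycle 12: CDB Add1=-5 // r0:1,r1:-5,r2:6,r3:-4,r4:3
cycle 13: - // r0:1,r1:-5,r2:6,r3:-4,r4:3
cycle 14: - // r0:1,r1:-5,r2:6,r3:-4,r4:3
cycle 15: CDB Add2=-1 // r0:1,r1:-5,r2:6,r3:-4,r4:3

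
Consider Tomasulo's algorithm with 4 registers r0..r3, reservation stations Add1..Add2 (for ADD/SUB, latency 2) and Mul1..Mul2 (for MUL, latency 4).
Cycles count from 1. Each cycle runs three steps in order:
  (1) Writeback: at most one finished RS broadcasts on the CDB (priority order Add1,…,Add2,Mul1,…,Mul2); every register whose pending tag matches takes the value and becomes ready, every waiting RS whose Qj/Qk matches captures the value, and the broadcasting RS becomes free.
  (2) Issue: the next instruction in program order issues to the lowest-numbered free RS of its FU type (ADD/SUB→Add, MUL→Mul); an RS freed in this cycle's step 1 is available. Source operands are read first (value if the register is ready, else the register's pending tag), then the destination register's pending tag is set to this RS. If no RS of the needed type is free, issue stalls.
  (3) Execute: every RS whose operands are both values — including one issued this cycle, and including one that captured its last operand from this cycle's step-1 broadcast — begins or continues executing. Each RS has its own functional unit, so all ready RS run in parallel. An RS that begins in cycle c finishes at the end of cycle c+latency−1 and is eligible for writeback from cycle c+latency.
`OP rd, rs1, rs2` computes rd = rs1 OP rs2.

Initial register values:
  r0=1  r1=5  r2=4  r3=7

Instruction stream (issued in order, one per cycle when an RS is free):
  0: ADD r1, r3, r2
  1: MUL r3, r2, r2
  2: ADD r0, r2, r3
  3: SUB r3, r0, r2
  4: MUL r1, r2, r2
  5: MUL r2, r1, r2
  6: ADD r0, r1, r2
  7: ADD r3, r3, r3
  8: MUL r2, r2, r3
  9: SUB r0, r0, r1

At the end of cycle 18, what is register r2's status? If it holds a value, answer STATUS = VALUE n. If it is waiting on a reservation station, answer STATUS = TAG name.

STATUS = VALUE 2048

cycle 1: issue ADD r1<-Add1 // r0:1,r1:Add1,r2:4,r3:7
cycle 2: issue MUL r3<-Mul1 // r0:1,r1:Add1,r2:4,r3:Mul1
cycle 3: CDB Add1=11; issue ADD r0<-Add1 // r0:Add1,r1:11,r2:4,r3:Mul1
cycle 4: issue SUB r3<-Add2 // r0:Add1,r1:11,r2:4,r3:Add2
cycle 5: issue MUL r1<-Mul2 // r0:Add1,r1:Mul2,r2:4,r3:Add2
cycle 6: CDB Mul1=16; issue MUL r2<-Mul1 // r0:Add1,r1:Mul2,r2:Mul1,r3:Add2
cycle 7: stall // r0:Add1,r1:Mul2,r2:Mul1,r3:Add2
cycle 8: CDB Add1=20; issue ADD r0<-Add1 // r0:Add1,r1:Mul2,r2:Mul1,r3:Add2
cycle 9: CDB Mul2=16; stall // r0:Add1,r1:16,r2:Mul1,r3:Add2
cycle 10: CDB Add2=16; issue ADD r3<-Add2 // r0:Add1,r1:16,r2:Mul1,r3:Add2
cycle 11: issue MUL r2<-Mul2 // r0:Add1,r1:16,r2:Mul2,r3:Add2
cycle 12: CDB Add2=32; issue SUB r0<-Add2 // r0:Add2,r1:16,r2:Mul2,r3:32
cycle 13: CDB Mul1=64 // r0:Add2,r1:16,r2:Mul2,r3:32
cycle 14: - // r0:Add2,r1:16,r2:Mul2,r3:32
cycle 15: CDB Add1=80 // r0:Add2,r1:16,r2:Mul2,r3:32
cycle 16: - // r0:Add2,r1:16,r2:Mul2,r3:32
cycle 17: CDB Add2=64 // r0:64,r1:16,r2:Mul2,r3:32
cycle 18: CDB Mul2=2048 // r0:64,r1:16,r2:2048,r3:32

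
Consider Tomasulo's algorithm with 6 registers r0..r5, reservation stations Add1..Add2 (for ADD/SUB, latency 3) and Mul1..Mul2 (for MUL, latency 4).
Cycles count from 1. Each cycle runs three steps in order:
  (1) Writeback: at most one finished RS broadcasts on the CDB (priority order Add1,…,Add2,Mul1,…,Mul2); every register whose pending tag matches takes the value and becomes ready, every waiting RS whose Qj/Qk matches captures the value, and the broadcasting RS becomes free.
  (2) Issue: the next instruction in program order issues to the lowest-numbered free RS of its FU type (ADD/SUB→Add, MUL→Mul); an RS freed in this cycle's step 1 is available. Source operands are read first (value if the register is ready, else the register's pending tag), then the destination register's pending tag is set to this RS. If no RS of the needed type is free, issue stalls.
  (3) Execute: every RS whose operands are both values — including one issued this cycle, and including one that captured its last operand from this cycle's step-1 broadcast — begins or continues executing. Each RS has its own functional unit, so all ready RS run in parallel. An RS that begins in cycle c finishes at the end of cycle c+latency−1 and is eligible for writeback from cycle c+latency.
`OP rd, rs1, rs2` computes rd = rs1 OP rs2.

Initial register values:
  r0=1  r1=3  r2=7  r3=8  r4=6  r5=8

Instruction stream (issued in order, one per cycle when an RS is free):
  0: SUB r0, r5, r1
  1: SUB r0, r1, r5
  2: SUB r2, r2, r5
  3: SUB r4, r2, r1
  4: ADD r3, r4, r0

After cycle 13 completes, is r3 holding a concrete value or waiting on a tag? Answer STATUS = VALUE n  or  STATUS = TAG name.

STATUS = VALUE -9

  c1: issue SUB r0<-Add1  regs: r0:Add1,r1:3,r2:7,r3:8,r4:6,r5:8
  c2: issue SUB r0<-Add2  regs: r0:Add2,r1:3,r2:7,r3:8,r4:6,r5:8
  c3: stall  regs: r0:Add2,r1:3,r2:7,r3:8,r4:6,r5:8
  c4: CDB Add1=5; issue SUB r2<-Add1  regs: r0:Add2,r1:3,r2:Add1,r3:8,r4:6,r5:8
  c5: CDB Add2=-5; issue SUB r4<-Add2  regs: r0:-5,r1:3,r2:Add1,r3:8,r4:Add2,r5:8
  c6: stall  regs: r0:-5,r1:3,r2:Add1,r3:8,r4:Add2,r5:8
  c7: CDB Add1=-1; issue ADD r3<-Add1  regs: r0:-5,r1:3,r2:-1,r3:Add1,r4:Add2,r5:8
  c8: -  regs: r0:-5,r1:3,r2:-1,r3:Add1,r4:Add2,r5:8
  c9: -  regs: r0:-5,r1:3,r2:-1,r3:Add1,r4:Add2,r5:8
  c10: CDB Add2=-4  regs: r0:-5,r1:3,r2:-1,r3:Add1,r4:-4,r5:8
  c11: -  regs: r0:-5,r1:3,r2:-1,r3:Add1,r4:-4,r5:8
  c12: -  regs: r0:-5,r1:3,r2:-1,r3:Add1,r4:-4,r5:8
  c13: CDB Add1=-9  regs: r0:-5,r1:3,r2:-1,r3:-9,r4:-4,r5:8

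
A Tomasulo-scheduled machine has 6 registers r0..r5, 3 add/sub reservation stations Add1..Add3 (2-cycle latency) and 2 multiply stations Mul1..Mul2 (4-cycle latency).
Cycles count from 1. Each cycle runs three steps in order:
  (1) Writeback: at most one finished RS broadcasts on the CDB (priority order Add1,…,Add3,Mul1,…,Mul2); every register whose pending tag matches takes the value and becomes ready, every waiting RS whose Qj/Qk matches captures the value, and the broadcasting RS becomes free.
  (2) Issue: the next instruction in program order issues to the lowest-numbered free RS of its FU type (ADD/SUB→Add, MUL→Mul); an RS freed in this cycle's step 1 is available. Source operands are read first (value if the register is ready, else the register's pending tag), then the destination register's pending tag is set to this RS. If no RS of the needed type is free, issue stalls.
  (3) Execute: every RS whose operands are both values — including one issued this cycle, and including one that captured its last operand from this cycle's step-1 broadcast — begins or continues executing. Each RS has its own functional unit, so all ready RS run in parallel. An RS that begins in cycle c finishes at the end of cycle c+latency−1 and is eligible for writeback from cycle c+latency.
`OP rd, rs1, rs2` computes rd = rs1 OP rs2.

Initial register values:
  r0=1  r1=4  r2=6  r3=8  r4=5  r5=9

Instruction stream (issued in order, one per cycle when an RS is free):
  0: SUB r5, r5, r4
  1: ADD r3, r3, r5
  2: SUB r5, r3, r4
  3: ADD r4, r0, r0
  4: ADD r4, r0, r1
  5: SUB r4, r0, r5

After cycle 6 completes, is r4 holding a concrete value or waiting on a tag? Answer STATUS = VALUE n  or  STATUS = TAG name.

c1: issue SUB r5<-Add1 | r0:1,r1:4,r2:6,r3:8,r4:5,r5:Add1
c2: issue ADD r3<-Add2 | r0:1,r1:4,r2:6,r3:Add2,r4:5,r5:Add1
c3: CDB Add1=4; issue SUB r5<-Add1 | r0:1,r1:4,r2:6,r3:Add2,r4:5,r5:Add1
c4: issue ADD r4<-Add3 | r0:1,r1:4,r2:6,r3:Add2,r4:Add3,r5:Add1
c5: CDB Add2=12; issue ADD r4<-Add2 | r0:1,r1:4,r2:6,r3:12,r4:Add2,r5:Add1
c6: CDB Add3=2; issue SUB r4<-Add3 | r0:1,r1:4,r2:6,r3:12,r4:Add3,r5:Add1

STATUS = TAG Add3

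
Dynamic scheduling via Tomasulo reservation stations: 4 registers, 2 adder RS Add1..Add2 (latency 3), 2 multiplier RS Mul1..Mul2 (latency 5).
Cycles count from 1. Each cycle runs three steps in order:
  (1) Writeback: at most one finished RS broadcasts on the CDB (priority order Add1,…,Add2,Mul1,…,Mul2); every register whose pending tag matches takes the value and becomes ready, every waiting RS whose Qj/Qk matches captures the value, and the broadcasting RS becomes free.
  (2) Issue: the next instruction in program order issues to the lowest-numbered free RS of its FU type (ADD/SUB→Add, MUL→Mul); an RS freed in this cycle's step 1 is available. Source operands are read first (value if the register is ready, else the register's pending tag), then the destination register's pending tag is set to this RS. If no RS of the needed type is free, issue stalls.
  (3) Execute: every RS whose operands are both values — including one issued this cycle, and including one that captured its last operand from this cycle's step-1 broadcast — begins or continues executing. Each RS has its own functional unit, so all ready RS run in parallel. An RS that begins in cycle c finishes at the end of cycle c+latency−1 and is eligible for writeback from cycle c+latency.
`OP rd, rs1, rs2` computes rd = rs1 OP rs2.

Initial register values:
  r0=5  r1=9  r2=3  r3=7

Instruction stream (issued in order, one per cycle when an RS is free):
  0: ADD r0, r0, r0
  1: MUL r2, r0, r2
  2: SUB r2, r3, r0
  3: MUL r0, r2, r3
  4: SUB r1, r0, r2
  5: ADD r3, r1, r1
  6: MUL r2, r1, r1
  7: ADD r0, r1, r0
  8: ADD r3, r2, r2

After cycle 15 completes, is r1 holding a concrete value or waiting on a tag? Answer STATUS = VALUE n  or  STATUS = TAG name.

STATUS = VALUE -18

  c1: issue ADD r0<-Add1  regs: r0:Add1,r1:9,r2:3,r3:7
  c2: issue MUL r2<-Mul1  regs: r0:Add1,r1:9,r2:Mul1,r3:7
  c3: issue SUB r2<-Add2  regs: r0:Add1,r1:9,r2:Add2,r3:7
  c4: CDB Add1=10; issue MUL r0<-Mul2  regs: r0:Mul2,r1:9,r2:Add2,r3:7
  c5: issue SUB r1<-Add1  regs: r0:Mul2,r1:Add1,r2:Add2,r3:7
  c6: stall  regs: r0:Mul2,r1:Add1,r2:Add2,r3:7
  c7: CDB Add2=-3; issue ADD r3<-Add2  regs: r0:Mul2,r1:Add1,r2:-3,r3:Add2
  c8: stall  regs: r0:Mul2,r1:Add1,r2:-3,r3:Add2
  c9: CDB Mul1=30; issue MUL r2<-Mul1  regs: r0:Mul2,r1:Add1,r2:Mul1,r3:Add2
  c10: stall  regs: r0:Mul2,r1:Add1,r2:Mul1,r3:Add2
  c11: stall  regs: r0:Mul2,r1:Add1,r2:Mul1,r3:Add2
  c12: CDB Mul2=-21; stall  regs: r0:-21,r1:Add1,r2:Mul1,r3:Add2
  c13: stall  regs: r0:-21,r1:Add1,r2:Mul1,r3:Add2
  c14: stall  regs: r0:-21,r1:Add1,r2:Mul1,r3:Add2
  c15: CDB Add1=-18; issue ADD r0<-Add1  regs: r0:Add1,r1:-18,r2:Mul1,r3:Add2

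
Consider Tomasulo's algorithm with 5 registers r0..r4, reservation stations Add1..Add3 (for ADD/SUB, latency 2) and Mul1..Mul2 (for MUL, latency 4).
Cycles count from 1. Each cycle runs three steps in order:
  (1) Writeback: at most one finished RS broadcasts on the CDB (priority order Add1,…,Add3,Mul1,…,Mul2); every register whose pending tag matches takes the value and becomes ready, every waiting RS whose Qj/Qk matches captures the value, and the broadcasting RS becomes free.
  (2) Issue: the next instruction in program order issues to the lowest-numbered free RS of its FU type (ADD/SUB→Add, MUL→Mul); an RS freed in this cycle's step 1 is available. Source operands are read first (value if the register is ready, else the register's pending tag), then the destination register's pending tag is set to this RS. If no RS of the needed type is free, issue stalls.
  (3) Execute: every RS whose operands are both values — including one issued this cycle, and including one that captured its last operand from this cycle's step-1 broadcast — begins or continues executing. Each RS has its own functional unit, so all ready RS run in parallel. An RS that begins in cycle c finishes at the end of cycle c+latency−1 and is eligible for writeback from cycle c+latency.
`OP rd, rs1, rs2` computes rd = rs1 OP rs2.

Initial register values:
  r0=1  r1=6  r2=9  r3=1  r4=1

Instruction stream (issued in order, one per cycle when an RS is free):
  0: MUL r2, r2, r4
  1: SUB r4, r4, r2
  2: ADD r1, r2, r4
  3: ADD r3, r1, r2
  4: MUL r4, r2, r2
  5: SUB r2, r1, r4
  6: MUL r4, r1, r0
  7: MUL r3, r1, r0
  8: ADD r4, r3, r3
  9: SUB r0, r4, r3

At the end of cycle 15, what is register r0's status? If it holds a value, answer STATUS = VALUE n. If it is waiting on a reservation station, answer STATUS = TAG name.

cycle 1: issue MUL r2<-Mul1 // r0:1,r1:6,r2:Mul1,r3:1,r4:1
cycle 2: issue SUB r4<-Add1 // r0:1,r1:6,r2:Mul1,r3:1,r4:Add1
cycle 3: issue ADD r1<-Add2 // r0:1,r1:Add2,r2:Mul1,r3:1,r4:Add1
cycle 4: issue ADD r3<-Add3 // r0:1,r1:Add2,r2:Mul1,r3:Add3,r4:Add1
cycle 5: CDB Mul1=9; issue MUL r4<-Mul1 // r0:1,r1:Add2,r2:9,r3:Add3,r4:Mul1
cycle 6: stall // r0:1,r1:Add2,r2:9,r3:Add3,r4:Mul1
cycle 7: CDB Add1=-8; issue SUB r2<-Add1 // r0:1,r1:Add2,r2:Add1,r3:Add3,r4:Mul1
cycle 8: issue MUL r4<-Mul2 // r0:1,r1:Add2,r2:Add1,r3:Add3,r4:Mul2
cycle 9: CDB Add2=1; stall // r0:1,r1:1,r2:Add1,r3:Add3,r4:Mul2
cycle 10: CDB Mul1=81; issue MUL r3<-Mul1 // r0:1,r1:1,r2:Add1,r3:Mul1,r4:Mul2
cycle 11: CDB Add3=10; issue ADD r4<-Add2 // r0:1,r1:1,r2:Add1,r3:Mul1,r4:Add2
cycle 12: CDB Add1=-80; issue SUB r0<-Add1 // r0:Add1,r1:1,r2:-80,r3:Mul1,r4:Add2
cycle 13: CDB Mul2=1 // r0:Add1,r1:1,r2:-80,r3:Mul1,r4:Add2
cycle 14: CDB Mul1=1 // r0:Add1,r1:1,r2:-80,r3:1,r4:Add2
cycle 15: - // r0:Add1,r1:1,r2:-80,r3:1,r4:Add2

STATUS = TAG Add1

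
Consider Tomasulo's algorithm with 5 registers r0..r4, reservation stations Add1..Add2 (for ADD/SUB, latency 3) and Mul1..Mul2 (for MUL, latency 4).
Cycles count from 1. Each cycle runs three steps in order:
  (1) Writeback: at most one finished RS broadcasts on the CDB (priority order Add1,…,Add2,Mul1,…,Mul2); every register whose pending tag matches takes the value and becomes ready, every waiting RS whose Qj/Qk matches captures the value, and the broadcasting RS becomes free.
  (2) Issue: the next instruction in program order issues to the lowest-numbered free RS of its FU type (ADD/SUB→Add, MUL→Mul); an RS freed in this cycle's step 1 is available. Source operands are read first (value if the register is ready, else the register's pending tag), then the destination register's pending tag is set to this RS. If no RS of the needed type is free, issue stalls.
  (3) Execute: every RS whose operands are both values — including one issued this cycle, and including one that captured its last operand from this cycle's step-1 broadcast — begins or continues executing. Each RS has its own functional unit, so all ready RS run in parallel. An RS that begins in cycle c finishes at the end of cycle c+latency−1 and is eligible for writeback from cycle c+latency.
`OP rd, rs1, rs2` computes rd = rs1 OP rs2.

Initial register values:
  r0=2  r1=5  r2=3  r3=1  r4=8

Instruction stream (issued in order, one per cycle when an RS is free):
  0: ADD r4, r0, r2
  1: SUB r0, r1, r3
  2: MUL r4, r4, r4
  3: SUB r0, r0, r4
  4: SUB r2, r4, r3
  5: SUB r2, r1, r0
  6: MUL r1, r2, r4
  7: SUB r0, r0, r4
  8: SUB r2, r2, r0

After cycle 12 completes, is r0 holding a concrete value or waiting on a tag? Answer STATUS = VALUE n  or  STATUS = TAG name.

STATUS = VALUE -21

cycle 1: issue ADD r4<-Add1 // r0:2,r1:5,r2:3,r3:1,r4:Add1
cycle 2: issue SUB r0<-Add2 // r0:Add2,r1:5,r2:3,r3:1,r4:Add1
cycle 3: issue MUL r4<-Mul1 // r0:Add2,r1:5,r2:3,r3:1,r4:Mul1
cycle 4: CDB Add1=5; issue SUB r0<-Add1 // r0:Add1,r1:5,r2:3,r3:1,r4:Mul1
cycle 5: CDB Add2=4; issue SUB r2<-Add2 // r0:Add1,r1:5,r2:Add2,r3:1,r4:Mul1
cycle 6: stall // r0:Add1,r1:5,r2:Add2,r3:1,r4:Mul1
cycle 7: stall // r0:Add1,r1:5,r2:Add2,r3:1,r4:Mul1
cycle 8: CDB Mul1=25; stall // r0:Add1,r1:5,r2:Add2,r3:1,r4:25
cycle 9: stall // r0:Add1,r1:5,r2:Add2,r3:1,r4:25
cycle 10: stall // r0:Add1,r1:5,r2:Add2,r3:1,r4:25
cycle 11: CDB Add1=-21; issue SUB r2<-Add1 // r0:-21,r1:5,r2:Add1,r3:1,r4:25
cycle 12: CDB Add2=24; issue MUL r1<-Mul1 // r0:-21,r1:Mul1,r2:Add1,r3:1,r4:25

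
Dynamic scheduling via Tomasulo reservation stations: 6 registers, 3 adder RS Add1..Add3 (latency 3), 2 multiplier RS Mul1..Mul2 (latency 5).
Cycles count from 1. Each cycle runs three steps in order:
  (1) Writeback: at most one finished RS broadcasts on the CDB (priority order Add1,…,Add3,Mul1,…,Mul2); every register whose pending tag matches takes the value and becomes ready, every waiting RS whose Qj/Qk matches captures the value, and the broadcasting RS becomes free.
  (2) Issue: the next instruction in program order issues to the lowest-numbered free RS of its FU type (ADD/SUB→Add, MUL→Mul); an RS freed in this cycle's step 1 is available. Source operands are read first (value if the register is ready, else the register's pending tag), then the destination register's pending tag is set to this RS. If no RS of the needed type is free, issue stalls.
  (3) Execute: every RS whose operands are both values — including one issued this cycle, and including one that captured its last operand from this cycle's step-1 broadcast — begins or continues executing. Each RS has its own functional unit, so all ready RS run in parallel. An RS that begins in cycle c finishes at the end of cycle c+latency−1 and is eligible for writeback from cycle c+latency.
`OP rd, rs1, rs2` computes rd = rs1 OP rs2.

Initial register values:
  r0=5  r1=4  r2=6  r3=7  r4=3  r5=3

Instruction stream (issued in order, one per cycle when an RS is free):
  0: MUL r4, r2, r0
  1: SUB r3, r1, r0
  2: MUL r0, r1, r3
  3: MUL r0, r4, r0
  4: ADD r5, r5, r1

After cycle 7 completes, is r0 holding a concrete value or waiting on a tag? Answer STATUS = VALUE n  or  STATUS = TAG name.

STATUS = TAG Mul1

  c1: issue MUL r4<-Mul1  regs: r0:5,r1:4,r2:6,r3:7,r4:Mul1,r5:3
  c2: issue SUB r3<-Add1  regs: r0:5,r1:4,r2:6,r3:Add1,r4:Mul1,r5:3
  c3: issue MUL r0<-Mul2  regs: r0:Mul2,r1:4,r2:6,r3:Add1,r4:Mul1,r5:3
  c4: stall  regs: r0:Mul2,r1:4,r2:6,r3:Add1,r4:Mul1,r5:3
  c5: CDB Add1=-1; stall  regs: r0:Mul2,r1:4,r2:6,r3:-1,r4:Mul1,r5:3
  c6: CDB Mul1=30; issue MUL r0<-Mul1  regs: r0:Mul1,r1:4,r2:6,r3:-1,r4:30,r5:3
  c7: issue ADD r5<-Add1  regs: r0:Mul1,r1:4,r2:6,r3:-1,r4:30,r5:Add1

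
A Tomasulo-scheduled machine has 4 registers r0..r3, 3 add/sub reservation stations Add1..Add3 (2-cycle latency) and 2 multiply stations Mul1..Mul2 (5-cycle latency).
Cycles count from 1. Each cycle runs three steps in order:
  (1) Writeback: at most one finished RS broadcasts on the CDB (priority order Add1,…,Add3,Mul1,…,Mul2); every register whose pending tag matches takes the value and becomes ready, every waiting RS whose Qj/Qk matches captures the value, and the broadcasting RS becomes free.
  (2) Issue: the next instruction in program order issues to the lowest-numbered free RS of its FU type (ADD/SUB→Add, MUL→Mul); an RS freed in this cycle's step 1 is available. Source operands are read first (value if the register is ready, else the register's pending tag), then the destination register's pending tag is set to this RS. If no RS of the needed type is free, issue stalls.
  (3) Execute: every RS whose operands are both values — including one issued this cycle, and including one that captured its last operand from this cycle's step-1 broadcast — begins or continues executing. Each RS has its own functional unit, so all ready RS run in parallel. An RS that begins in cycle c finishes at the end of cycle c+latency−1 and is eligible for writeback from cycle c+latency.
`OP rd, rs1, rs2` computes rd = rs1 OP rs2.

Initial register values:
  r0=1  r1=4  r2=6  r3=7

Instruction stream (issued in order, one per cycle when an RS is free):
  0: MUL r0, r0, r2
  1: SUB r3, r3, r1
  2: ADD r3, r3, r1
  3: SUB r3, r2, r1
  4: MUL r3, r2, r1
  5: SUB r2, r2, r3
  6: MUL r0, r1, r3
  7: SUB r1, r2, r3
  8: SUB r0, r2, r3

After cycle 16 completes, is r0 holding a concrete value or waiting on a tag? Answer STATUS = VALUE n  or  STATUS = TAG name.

STATUS = VALUE -42

c1: issue MUL r0<-Mul1 | r0:Mul1,r1:4,r2:6,r3:7
c2: issue SUB r3<-Add1 | r0:Mul1,r1:4,r2:6,r3:Add1
c3: issue ADD r3<-Add2 | r0:Mul1,r1:4,r2:6,r3:Add2
c4: CDB Add1=3; issue SUB r3<-Add1 | r0:Mul1,r1:4,r2:6,r3:Add1
c5: issue MUL r3<-Mul2 | r0:Mul1,r1:4,r2:6,r3:Mul2
c6: CDB Add1=2; issue SUB r2<-Add1 | r0:Mul1,r1:4,r2:Add1,r3:Mul2
c7: CDB Add2=7; stall | r0:Mul1,r1:4,r2:Add1,r3:Mul2
c8: CDB Mul1=6; issue MUL r0<-Mul1 | r0:Mul1,r1:4,r2:Add1,r3:Mul2
c9: issue SUB r1<-Add2 | r0:Mul1,r1:Add2,r2:Add1,r3:Mul2
c10: CDB Mul2=24; issue SUB r0<-Add3 | r0:Add3,r1:Add2,r2:Add1,r3:24
c11: - | r0:Add3,r1:Add2,r2:Add1,r3:24
c12: CDB Add1=-18 | r0:Add3,r1:Add2,r2:-18,r3:24
c13: - | r0:Add3,r1:Add2,r2:-18,r3:24
c14: CDB Add2=-42 | r0:Add3,r1:-42,r2:-18,r3:24
c15: CDB Add3=-42 | r0:-42,r1:-42,r2:-18,r3:24
c16: CDB Mul1=96 | r0:-42,r1:-42,r2:-18,r3:24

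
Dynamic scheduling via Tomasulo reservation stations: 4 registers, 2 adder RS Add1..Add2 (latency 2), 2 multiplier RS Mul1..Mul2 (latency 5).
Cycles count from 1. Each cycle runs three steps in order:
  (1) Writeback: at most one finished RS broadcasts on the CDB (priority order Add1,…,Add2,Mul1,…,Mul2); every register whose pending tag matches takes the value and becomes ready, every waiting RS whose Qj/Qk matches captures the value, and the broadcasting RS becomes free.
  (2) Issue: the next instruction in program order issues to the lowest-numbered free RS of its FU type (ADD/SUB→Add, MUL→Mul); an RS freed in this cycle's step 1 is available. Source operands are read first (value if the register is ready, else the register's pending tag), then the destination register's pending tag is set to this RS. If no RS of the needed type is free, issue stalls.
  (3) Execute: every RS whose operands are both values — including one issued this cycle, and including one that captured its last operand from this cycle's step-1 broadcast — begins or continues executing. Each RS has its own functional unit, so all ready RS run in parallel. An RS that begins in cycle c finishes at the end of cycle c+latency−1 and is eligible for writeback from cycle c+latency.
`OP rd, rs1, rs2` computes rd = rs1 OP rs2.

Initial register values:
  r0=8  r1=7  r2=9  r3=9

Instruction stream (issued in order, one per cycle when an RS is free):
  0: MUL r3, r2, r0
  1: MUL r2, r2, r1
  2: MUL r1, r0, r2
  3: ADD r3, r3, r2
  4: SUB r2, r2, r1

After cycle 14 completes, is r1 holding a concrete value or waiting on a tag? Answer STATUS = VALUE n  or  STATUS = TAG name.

STATUS = VALUE 504

  c1: issue MUL r3<-Mul1  regs: r0:8,r1:7,r2:9,r3:Mul1
  c2: issue MUL r2<-Mul2  regs: r0:8,r1:7,r2:Mul2,r3:Mul1
  c3: stall  regs: r0:8,r1:7,r2:Mul2,r3:Mul1
  c4: stall  regs: r0:8,r1:7,r2:Mul2,r3:Mul1
  c5: stall  regs: r0:8,r1:7,r2:Mul2,r3:Mul1
  c6: CDB Mul1=72; issue MUL r1<-Mul1  regs: r0:8,r1:Mul1,r2:Mul2,r3:72
  c7: CDB Mul2=63; issue ADD r3<-Add1  regs: r0:8,r1:Mul1,r2:63,r3:Add1
  c8: issue SUB r2<-Add2  regs: r0:8,r1:Mul1,r2:Add2,r3:Add1
  c9: CDB Add1=135  regs: r0:8,r1:Mul1,r2:Add2,r3:135
  c10: -  regs: r0:8,r1:Mul1,r2:Add2,r3:135
  c11: -  regs: r0:8,r1:Mul1,r2:Add2,r3:135
  c12: CDB Mul1=504  regs: r0:8,r1:504,r2:Add2,r3:135
  c13: -  regs: r0:8,r1:504,r2:Add2,r3:135
  c14: CDB Add2=-441  regs: r0:8,r1:504,r2:-441,r3:135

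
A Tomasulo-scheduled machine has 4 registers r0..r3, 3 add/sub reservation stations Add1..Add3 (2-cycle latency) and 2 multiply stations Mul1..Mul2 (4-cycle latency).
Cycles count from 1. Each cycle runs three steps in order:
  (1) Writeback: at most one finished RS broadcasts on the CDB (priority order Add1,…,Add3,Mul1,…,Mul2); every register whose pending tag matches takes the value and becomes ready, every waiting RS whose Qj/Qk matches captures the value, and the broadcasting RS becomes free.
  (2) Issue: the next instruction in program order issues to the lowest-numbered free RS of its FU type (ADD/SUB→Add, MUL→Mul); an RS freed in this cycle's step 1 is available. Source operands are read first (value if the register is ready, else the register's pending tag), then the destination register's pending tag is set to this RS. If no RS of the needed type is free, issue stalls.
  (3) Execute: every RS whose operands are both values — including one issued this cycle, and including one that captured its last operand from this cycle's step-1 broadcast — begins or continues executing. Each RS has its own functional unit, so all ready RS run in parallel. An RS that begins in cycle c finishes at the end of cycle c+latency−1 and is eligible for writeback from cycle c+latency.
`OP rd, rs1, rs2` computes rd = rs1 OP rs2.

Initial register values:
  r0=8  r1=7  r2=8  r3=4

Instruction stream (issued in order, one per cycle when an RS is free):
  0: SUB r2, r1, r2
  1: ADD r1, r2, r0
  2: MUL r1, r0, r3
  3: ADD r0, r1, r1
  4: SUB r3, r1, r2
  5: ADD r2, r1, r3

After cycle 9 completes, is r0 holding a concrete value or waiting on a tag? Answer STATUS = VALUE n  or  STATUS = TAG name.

STATUS = VALUE 64

  c1: issue SUB r2<-Add1  regs: r0:8,r1:7,r2:Add1,r3:4
  c2: issue ADD r1<-Add2  regs: r0:8,r1:Add2,r2:Add1,r3:4
  c3: CDB Add1=-1; issue MUL r1<-Mul1  regs: r0:8,r1:Mul1,r2:-1,r3:4
  c4: issue ADD r0<-Add1  regs: r0:Add1,r1:Mul1,r2:-1,r3:4
  c5: CDB Add2=7; issue SUB r3<-Add2  regs: r0:Add1,r1:Mul1,r2:-1,r3:Add2
  c6: issue ADD r2<-Add3  regs: r0:Add1,r1:Mul1,r2:Add3,r3:Add2
  c7: CDB Mul1=32  regs: r0:Add1,r1:32,r2:Add3,r3:Add2
  c8: -  regs: r0:Add1,r1:32,r2:Add3,r3:Add2
  c9: CDB Add1=64  regs: r0:64,r1:32,r2:Add3,r3:Add2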